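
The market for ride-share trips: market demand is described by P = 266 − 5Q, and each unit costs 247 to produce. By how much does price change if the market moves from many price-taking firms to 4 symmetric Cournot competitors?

Price rises by 3.8

Under competition P = MC = 247, so Q = (266 − 247)/5 = 3.8.
With 4 symmetric Cournot firms, each firm's FOC gives 266 − 25q = 247, so q = 0.76, Q = 4·0.76 = 3.04, and P = 250.8.
Change in price: 250.8 − 247 = 3.8.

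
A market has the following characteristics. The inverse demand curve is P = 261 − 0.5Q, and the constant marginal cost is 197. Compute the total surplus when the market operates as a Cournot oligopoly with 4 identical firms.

With 4 symmetric Cournot firms, each firm's FOC gives 261 − 2.5q = 197, so q = 25.6, Q = 4·25.6 = 102.4, and P = 209.8.
CS = ½·(261 − 209.8)·102.4 = 2621.44; PS = (209.8 − 197)·102.4 = 1310.72; TS = 3932.16.

TS = 3932.16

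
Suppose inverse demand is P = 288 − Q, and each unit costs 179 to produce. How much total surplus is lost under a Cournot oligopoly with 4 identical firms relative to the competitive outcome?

DWL = 237.62

Perfect competition: P = MC = 179, so 288 − Q = 179 and Q = 109.
Cournot with 4 identical firms: the symmetric best-response condition is 288 − 5q = 179. Each firm produces q = 21.8, total output Q = 87.2, price P = 200.8.
DWL is the triangle between Q = 87.2 and Q = 109: ½·(109 − 87.2)·(200.8 − 179) = 237.62.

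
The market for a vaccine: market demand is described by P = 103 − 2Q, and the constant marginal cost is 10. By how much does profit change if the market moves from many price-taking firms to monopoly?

Perfect competition: P = MC = 10, so 103 − 2Q = 10 and Q = 46.5.
Profit = (10 − 10)·46.5 = 0.
A monopolist chooses Q where MR = MC. MR = 103 − 4Q; setting this equal to 10 gives Q = 23.25 and P = 56.5.
Profit = (56.5 − 10)·23.25 = 1081.125.
Change in profit: 1081.125 − 0 = 1081.125.

π rises by 1081.125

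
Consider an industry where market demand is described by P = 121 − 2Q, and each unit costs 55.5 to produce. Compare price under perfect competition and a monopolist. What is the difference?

P rises by 32.75

Under competition P = MC = 55.5, so Q = (121 − 55.5)/2 = 32.75.
Monopoly sets MR = MC: 121 − 4Q = 55.5 ⇒ Q = 16.375, P = 121 − 2·16.375 = 88.25.
Change in price: 88.25 − 55.5 = 32.75.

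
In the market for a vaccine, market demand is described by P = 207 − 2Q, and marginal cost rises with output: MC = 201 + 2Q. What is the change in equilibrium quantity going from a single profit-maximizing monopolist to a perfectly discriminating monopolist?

Equilibrium quantity rises by 0.5

The monopolist equates marginal revenue to marginal cost: 207 − 4Q = 201 + 2Q, so Q = 1. From demand, P = 205.
With perfect price discrimination, output is the efficient level Q = 1.5 (where demand meets MC), but every buyer pays their willingness to pay: CS = 0 and PS = total surplus.
Change in equilibrium quantity: 1.5 − 1 = 0.5.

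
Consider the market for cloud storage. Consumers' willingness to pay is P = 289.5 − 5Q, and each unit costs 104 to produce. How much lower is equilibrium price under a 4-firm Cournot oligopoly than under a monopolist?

A monopolist chooses Q where MR = MC. MR = 289.5 − 10Q; setting this equal to 104 gives Q = 18.55 and P = 196.75.
In a 4-firm Cournot equilibrium, symmetry and the first-order condition give q = (289.5 − 104)/(25) = 7.42. So Q = 29.68 and P = 141.1.
Change in equilibrium price: 141.1 − 196.75 = −55.65.

P falls by 55.65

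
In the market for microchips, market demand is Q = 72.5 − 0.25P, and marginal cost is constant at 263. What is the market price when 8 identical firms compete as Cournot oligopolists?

Inverting demand: P = 290 − 4Q.
In a 8-firm Cournot equilibrium, symmetry and the first-order condition give q = (290 − 263)/(36) = 0.75. So Q = 6 and P = 266.

P = 266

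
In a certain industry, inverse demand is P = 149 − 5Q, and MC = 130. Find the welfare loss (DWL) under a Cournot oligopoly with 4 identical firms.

DWL = 1.444

Under competition P = MC = 130, so Q = (149 − 130)/5 = 3.8.
With 4 symmetric Cournot firms, each firm's FOC gives 149 − 25q = 130, so q = 0.76, Q = 4·0.76 = 3.04, and P = 133.8.
DWL is the triangle between Q = 3.04 and Q = 3.8: ½·(3.8 − 3.04)·(133.8 − 130) = 1.444.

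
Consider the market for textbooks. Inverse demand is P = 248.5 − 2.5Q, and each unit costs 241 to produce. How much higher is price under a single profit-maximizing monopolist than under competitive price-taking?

Competitive firms price at marginal cost: P = 241, giving Q = 3.
Monopoly sets MR = MC: 248.5 − 5Q = 241 ⇒ Q = 1.5, P = 248.5 − 2.5·1.5 = 244.75.
Change in price: 244.75 − 241 = 3.75.

P rises by 3.75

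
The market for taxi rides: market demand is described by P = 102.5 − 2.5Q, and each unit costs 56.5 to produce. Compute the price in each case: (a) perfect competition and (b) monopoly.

Competition: P = 56.5; Monopoly: P = 79.5

Competitive firms price at marginal cost: P = 56.5, giving Q = 18.4.
Monopoly sets MR = MC: 102.5 − 5Q = 56.5 ⇒ Q = 9.2, P = 102.5 − 2.5·9.2 = 79.5.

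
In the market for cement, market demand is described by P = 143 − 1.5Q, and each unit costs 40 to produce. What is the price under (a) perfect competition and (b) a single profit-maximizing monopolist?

Perfect competition: P = MC = 40, so 143 − 1.5Q = 40 and Q = 206/3.
A monopolist chooses Q where MR = MC. MR = 143 − 3Q; setting this equal to 40 gives Q = 103/3 and P = 91.5.

Competition: P = 40; Monopoly: P = 91.5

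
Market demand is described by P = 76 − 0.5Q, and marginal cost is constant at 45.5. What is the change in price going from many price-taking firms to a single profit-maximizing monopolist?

P rises by 15.25

Under competition P = MC = 45.5, so Q = (76 − 45.5)/0.5 = 61.
Monopoly sets MR = MC: 76 − Q = 45.5 ⇒ Q = 30.5, P = 76 − 0.5·30.5 = 60.75.
Change in price: 60.75 − 45.5 = 15.25.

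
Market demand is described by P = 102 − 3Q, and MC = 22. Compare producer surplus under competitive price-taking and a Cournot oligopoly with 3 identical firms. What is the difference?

Under competition P = MC = 22, so Q = (102 − 22)/3 = 80/3.
PS = (22 − 22)·80/3 = 0.
With 3 symmetric Cournot firms, each firm's FOC gives 102 − 12q = 22, so q = 20/3, Q = 3·20/3 = 20, and P = 42.
PS = (42 − 22)·20 = 400.
Change in producer surplus: 400 − 0 = 400.

PS rises by 400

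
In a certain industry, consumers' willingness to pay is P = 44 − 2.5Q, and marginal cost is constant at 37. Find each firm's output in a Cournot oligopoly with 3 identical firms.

In a 3-firm Cournot equilibrium, symmetry and the first-order condition give q = (44 − 37)/(10) = 0.7. So Q = 2.1 and P = 38.75.

q_i = 0.7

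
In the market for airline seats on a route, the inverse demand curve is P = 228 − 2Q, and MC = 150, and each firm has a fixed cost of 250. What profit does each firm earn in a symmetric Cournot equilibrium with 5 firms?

In a 5-firm Cournot equilibrium, symmetry and the first-order condition give q = (228 − 150)/(12) = 6.5. So Q = 32.5 and P = 163.
Each firm's profit = (163 − 150)·6.5 − 250 = −165.5.

π_i = −165.5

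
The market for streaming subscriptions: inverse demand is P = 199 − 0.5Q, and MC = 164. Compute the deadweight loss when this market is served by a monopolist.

DWL = 306.25

Competitive firms price at marginal cost: P = 164, giving Q = 70.
The monopolist equates marginal revenue to marginal cost: 199 − Q = 164, so Q = 35. From demand, P = 181.5.
DWL is the triangle between Q = 35 and Q = 70: ½·(70 − 35)·(181.5 − 164) = 306.25.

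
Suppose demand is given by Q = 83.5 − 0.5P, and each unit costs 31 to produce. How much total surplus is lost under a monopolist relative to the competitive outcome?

Inverting demand: P = 167 − 2Q.
Perfect competition: P = MC = 31, so 167 − 2Q = 31 and Q = 68.
Monopoly sets MR = MC: 167 − 4Q = 31 ⇒ Q = 34, P = 167 − 2·34 = 99.
DWL is the triangle between Q = 34 and Q = 68: ½·(68 − 34)·(99 − 31) = 1156.

DWL = 1156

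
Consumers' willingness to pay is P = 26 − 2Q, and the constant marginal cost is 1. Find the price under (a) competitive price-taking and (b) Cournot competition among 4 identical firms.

Competition: P = 1; Cournot: P = 6

Competitive firms price at marginal cost: P = 1, giving Q = 12.5.
With 4 symmetric Cournot firms, each firm's FOC gives 26 − 10q = 1, so q = 2.5, Q = 4·2.5 = 10, and P = 6.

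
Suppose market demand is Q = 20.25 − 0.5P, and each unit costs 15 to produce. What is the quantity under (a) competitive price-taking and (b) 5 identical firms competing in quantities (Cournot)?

Inverting demand: P = 40.5 − 2Q.
Competitive firms price at marginal cost: P = 15, giving Q = 12.75.
Cournot with 5 identical firms: the symmetric best-response condition is 40.5 − 12q = 15. Each firm produces q = 2.125, total output Q = 10.625, price P = 19.25.

Competition: Q = 12.75; Cournot: Q = 10.625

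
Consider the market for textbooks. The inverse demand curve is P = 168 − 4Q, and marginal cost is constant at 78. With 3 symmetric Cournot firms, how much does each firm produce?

In a 3-firm Cournot equilibrium, symmetry and the first-order condition give q = (168 − 78)/(16) = 5.625. So Q = 16.875 and P = 100.5.

q_i = 5.625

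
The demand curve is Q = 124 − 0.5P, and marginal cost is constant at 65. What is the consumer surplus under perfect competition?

Inverting demand: P = 248 − 2Q.
Perfect competition: P = MC = 65, so 248 − 2Q = 65 and Q = 91.5.
CS = ½·(248 − 65)·91.5 = 8372.25.

CS = 8372.25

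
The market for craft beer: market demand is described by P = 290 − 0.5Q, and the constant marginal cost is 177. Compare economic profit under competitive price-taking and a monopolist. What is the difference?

Under competition P = MC = 177, so Q = (290 − 177)/0.5 = 226.
Profit = (177 − 177)·226 = 0.
A monopolist chooses Q where MR = MC. MR = 290 − Q; setting this equal to 177 gives Q = 113 and P = 233.5.
Profit = (233.5 − 177)·113 = 6384.5.
Change in economic profit: 6384.5 − 0 = 6384.5.

π rises by 6384.5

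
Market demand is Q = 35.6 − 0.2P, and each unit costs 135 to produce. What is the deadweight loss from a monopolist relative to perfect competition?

DWL = 46.225

Inverting demand: P = 178 − 5Q.
Competitive firms price at marginal cost: P = 135, giving Q = 8.6.
A monopolist chooses Q where MR = MC. MR = 178 − 10Q; setting this equal to 135 gives Q = 4.3 and P = 156.5.
DWL is the triangle between Q = 4.3 and Q = 8.6: ½·(8.6 − 4.3)·(156.5 − 135) = 46.225.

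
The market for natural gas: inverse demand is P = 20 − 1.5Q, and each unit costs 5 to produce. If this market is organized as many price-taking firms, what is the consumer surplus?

CS = 75

Perfect competition: P = MC = 5, so 20 − 1.5Q = 5 and Q = 10.
CS = ½·(20 − 5)·10 = 75.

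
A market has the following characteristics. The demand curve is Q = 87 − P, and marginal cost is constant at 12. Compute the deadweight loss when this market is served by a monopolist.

DWL = 703.125

Inverting demand: P = 87 − Q.
Competitive firms price at marginal cost: P = 12, giving Q = 75.
A monopolist chooses Q where MR = MC. MR = 87 − 2Q; setting this equal to 12 gives Q = 37.5 and P = 49.5.
DWL is the triangle between Q = 37.5 and Q = 75: ½·(75 − 37.5)·(49.5 − 12) = 703.125.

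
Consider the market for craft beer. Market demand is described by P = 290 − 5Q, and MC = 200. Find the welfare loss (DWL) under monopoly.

DWL = 202.5

Competitive firms price at marginal cost: P = 200, giving Q = 18.
A monopolist chooses Q where MR = MC. MR = 290 − 10Q; setting this equal to 200 gives Q = 9 and P = 245.
DWL is the triangle between Q = 9 and Q = 18: ½·(18 − 9)·(245 − 200) = 202.5.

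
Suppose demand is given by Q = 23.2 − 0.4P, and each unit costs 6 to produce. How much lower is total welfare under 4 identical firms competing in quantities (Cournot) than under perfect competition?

Inverting demand: P = 58 − 2.5Q.
Under competition P = MC = 6, so Q = (58 − 6)/2.5 = 20.8.
CS = ½·(58 − 6)·20.8 = 540.8; PS = (6 − 6)·20.8 = 0; TS = 540.8.
Cournot with 4 identical firms: the symmetric best-response condition is 58 − 12.5q = 6. Each firm produces q = 4.16, total output Q = 16.64, price P = 16.4.
CS = ½·(58 − 16.4)·16.64 = 346.112; PS = (16.4 − 6)·16.64 = 173.056; TS = 519.168.
Change in total welfare: 519.168 − 540.8 = −21.632.

Total welfare falls by 21.632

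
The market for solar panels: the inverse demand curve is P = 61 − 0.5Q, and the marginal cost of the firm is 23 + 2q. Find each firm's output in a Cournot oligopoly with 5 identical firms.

Cournot with 5 identical firms: the symmetric best-response condition is 61 − 3q = 23 + 2q. Each firm produces q = 7.6, total output Q = 38, price P = 42.

q_i = 7.6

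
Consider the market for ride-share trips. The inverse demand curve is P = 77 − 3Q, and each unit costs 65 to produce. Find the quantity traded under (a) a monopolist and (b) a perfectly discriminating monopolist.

Monopoly: Q = 2; Perfect PD: Q = 4

A monopolist chooses Q where MR = MC. MR = 77 − 6Q; setting this equal to 65 gives Q = 2 and P = 71.
Under first-degree price discrimination the firm charges each unit its demand price and produces up to where P = MC, i.e. Q = 4. Consumer surplus is zero; producer surplus equals total surplus.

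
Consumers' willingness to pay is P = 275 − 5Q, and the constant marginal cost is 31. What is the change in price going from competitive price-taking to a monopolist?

P rises by 122

Perfect competition: P = MC = 31, so 275 − 5Q = 31 and Q = 48.8.
A monopolist chooses Q where MR = MC. MR = 275 − 10Q; setting this equal to 31 gives Q = 24.4 and P = 153.
Change in price: 153 − 31 = 122.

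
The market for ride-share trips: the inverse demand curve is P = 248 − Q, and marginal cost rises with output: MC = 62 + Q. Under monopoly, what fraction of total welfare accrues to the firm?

The monopolist equates marginal revenue to marginal cost: 248 − 2Q = 62 + Q, so Q = 62. From demand, P = 186.
CS = ½·(248 − 186)·62 = 1922.
PS = P·Q − VC(Q) = 186·62 − (62·62 + ½·1·62²) = 5766.
Share captured = PS/TS = 5766/7688 = 0.75.

PS/TS = 0.75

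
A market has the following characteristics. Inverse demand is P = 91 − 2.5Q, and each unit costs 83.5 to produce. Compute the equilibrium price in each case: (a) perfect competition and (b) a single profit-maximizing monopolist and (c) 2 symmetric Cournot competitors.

Competitive firms price at marginal cost: P = 83.5, giving Q = 3.
Monopoly sets MR = MC: 91 − 5Q = 83.5 ⇒ Q = 1.5, P = 91 − 2.5·1.5 = 87.25.
With 2 symmetric Cournot firms, each firm's FOC gives 91 − 7.5q = 83.5, so q = 1, Q = 2·1 = 2, and P = 86.

Competition: P = 83.5; Monopoly: P = 87.25; Cournot: P = 86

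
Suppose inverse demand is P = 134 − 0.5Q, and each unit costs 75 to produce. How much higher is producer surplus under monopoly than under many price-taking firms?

PS rises by 1740.5

Perfect competition: P = MC = 75, so 134 − 0.5Q = 75 and Q = 118.
PS = (75 − 75)·118 = 0.
Monopoly sets MR = MC: 134 − Q = 75 ⇒ Q = 59, P = 134 − 0.5·59 = 104.5.
PS = (104.5 − 75)·59 = 1740.5.
Change in producer surplus: 1740.5 − 0 = 1740.5.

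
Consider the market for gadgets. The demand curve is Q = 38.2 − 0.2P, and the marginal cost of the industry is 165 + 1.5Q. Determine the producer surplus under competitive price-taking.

Inverting demand: P = 191 − 5Q.
Competitive equilibrium sets price equal to marginal cost: 191 − 5Q = 165 + 1.5Q, so Q = 4 and P = 171.
PS = P·Q − VC(Q) = 171·4 − (165·4 + ½·1.5·4²) = 12.

PS = 12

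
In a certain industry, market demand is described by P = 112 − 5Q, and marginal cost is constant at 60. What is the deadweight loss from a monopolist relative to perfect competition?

Under competition P = MC = 60, so Q = (112 − 60)/5 = 10.4.
A monopolist chooses Q where MR = MC. MR = 112 − 10Q; setting this equal to 60 gives Q = 5.2 and P = 86.
DWL is the triangle between Q = 5.2 and Q = 10.4: ½·(10.4 − 5.2)·(86 − 60) = 67.6.

DWL = 67.6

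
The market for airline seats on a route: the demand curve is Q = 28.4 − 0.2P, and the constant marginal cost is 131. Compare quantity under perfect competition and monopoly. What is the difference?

Q falls by 1.1

Inverting demand: P = 142 − 5Q.
Under competition P = MC = 131, so Q = (142 − 131)/5 = 2.2.
Monopoly sets MR = MC: 142 − 10Q = 131 ⇒ Q = 1.1, P = 142 − 5·1.1 = 136.5.
Change in quantity: 1.1 − 2.2 = −1.1.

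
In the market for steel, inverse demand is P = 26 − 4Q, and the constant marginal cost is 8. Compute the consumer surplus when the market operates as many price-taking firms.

Perfect competition: P = MC = 8, so 26 − 4Q = 8 and Q = 4.5.
CS = ½·(26 − 8)·4.5 = 40.5.

CS = 40.5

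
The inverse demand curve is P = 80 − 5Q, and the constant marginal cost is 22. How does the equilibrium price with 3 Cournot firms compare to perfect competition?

In a 3-firm Cournot equilibrium, symmetry and the first-order condition give q = (80 − 22)/(20) = 2.9. So Q = 8.7 and P = 36.5.
Perfect competition: P = MC = 22, so 80 − 5Q = 22 and Q = 11.6.

Cournot: P = 36.5; Competition: P = 22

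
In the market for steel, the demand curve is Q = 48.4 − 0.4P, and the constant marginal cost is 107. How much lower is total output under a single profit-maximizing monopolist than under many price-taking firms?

Inverting demand: P = 121 − 2.5Q.
Competitive firms price at marginal cost: P = 107, giving Q = 5.6.
A monopolist chooses Q where MR = MC. MR = 121 − 5Q; setting this equal to 107 gives Q = 2.8 and P = 114.
Change in total output: 2.8 − 5.6 = −2.8.

Total output falls by 2.8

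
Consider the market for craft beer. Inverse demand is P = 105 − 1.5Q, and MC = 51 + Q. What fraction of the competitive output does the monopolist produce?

Q_m/Q_c = 0.625

The monopolist equates marginal revenue to marginal cost: 105 − 3Q = 51 + Q, so Q = 13.5. From demand, P = 84.75.
Under competition P = MC: 105 − 1.5Q = 51 + Q ⇒ Q = 21.6, P = 72.6.
Ratio Q_m/Q_c = 13.5/21.6 = 0.625.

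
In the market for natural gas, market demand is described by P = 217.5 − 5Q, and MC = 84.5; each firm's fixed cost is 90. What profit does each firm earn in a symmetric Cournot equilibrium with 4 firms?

π_i = 51.512

With 4 symmetric Cournot firms, each firm's FOC gives 217.5 − 25q = 84.5, so q = 5.32, Q = 4·5.32 = 21.28, and P = 111.1.
Each firm's profit = (111.1 − 84.5)·5.32 − 90 = 51.512.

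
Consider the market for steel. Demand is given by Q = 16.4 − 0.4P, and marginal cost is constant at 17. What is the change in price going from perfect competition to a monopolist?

Price rises by 12

Inverting demand: P = 41 − 2.5Q.
Competitive firms price at marginal cost: P = 17, giving Q = 9.6.
Monopoly sets MR = MC: 41 − 5Q = 17 ⇒ Q = 4.8, P = 41 − 2.5·4.8 = 29.
Change in price: 29 − 17 = 12.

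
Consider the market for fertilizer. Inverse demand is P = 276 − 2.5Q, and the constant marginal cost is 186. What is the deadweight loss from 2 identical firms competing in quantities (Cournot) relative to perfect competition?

Perfect competition: P = MC = 186, so 276 − 2.5Q = 186 and Q = 36.
In a 2-firm Cournot equilibrium, symmetry and the first-order condition give q = (276 − 186)/(7.5) = 12. So Q = 24 and P = 216.
DWL is the triangle between Q = 24 and Q = 36: ½·(36 − 24)·(216 − 186) = 180.

DWL = 180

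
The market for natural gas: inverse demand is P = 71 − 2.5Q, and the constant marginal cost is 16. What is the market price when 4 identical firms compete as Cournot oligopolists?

In a 4-firm Cournot equilibrium, symmetry and the first-order condition give q = (71 − 16)/(12.5) = 4.4. So Q = 17.6 and P = 27.

P = 27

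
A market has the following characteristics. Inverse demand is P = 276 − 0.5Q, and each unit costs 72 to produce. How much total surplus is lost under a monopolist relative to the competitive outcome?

DWL = 10404

Under competition P = MC = 72, so Q = (276 − 72)/0.5 = 408.
Monopoly sets MR = MC: 276 − Q = 72 ⇒ Q = 204, P = 276 − 0.5·204 = 174.
DWL is the triangle between Q = 204 and Q = 408: ½·(408 − 204)·(174 − 72) = 10404.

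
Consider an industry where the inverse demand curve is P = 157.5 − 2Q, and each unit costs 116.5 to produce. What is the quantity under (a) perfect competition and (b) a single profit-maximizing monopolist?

Competitive firms price at marginal cost: P = 116.5, giving Q = 20.5.
The monopolist equates marginal revenue to marginal cost: 157.5 − 4Q = 116.5, so Q = 10.25. From demand, P = 137.

Competition: Q = 20.5; Monopoly: Q = 10.25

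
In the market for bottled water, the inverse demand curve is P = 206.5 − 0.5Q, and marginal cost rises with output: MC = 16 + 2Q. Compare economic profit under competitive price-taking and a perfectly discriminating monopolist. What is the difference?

Economic profit rises by 1451.61

Under competition P = MC: 206.5 − 0.5Q = 16 + 2Q ⇒ Q = 76.2, P = 168.4.
Profit = 168.4·76.2 − (16·76.2 + ½·2·76.2²) = 5806.44.
A perfectly discriminating monopolist sells every unit with P(Q) ≥ MC(Q), so output equals the competitive quantity Q = 76.2. Each buyer pays their reservation price, so CS = 0 and the firm captures all surplus.
PS equals the full surplus area, 7258.05. Profit = 7258.05 = 7258.05.
Change in economic profit: 7258.05 − 5806.44 = 1451.61.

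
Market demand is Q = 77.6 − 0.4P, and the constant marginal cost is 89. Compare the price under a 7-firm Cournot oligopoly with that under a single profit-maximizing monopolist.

Cournot: P = 102.125; Monopoly: P = 141.5

Inverting demand: P = 194 − 2.5Q.
In a 7-firm Cournot equilibrium, symmetry and the first-order condition give q = (194 − 89)/(20) = 5.25. So Q = 36.75 and P = 102.125.
Monopoly sets MR = MC: 194 − 5Q = 89 ⇒ Q = 21, P = 194 − 2.5·21 = 141.5.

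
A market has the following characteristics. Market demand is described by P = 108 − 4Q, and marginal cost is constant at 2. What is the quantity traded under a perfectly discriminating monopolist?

Q = 26.5

Under first-degree price discrimination the firm charges each unit its demand price and produces up to where P = MC, i.e. Q = 26.5. Consumer surplus is zero; producer surplus equals total surplus.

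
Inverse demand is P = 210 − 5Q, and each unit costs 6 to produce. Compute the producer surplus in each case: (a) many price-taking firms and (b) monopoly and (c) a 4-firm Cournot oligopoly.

Competitive firms price at marginal cost: P = 6, giving Q = 40.8.
PS = (6 − 6)·40.8 = 0.
Monopoly sets MR = MC: 210 − 10Q = 6 ⇒ Q = 20.4, P = 210 − 5·20.4 = 108.
PS = (108 − 6)·20.4 = 2080.8.
In a 4-firm Cournot equilibrium, symmetry and the first-order condition give q = (210 − 6)/(25) = 8.16. So Q = 32.64 and P = 46.8.
PS = (46.8 − 6)·32.64 = 1331.712.

Competition: PS = 0; Monopoly: PS = 2080.8; Cournot: PS = 1331.712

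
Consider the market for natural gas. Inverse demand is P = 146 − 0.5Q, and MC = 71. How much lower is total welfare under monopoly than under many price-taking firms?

TS falls by 1406.25

Competitive firms price at marginal cost: P = 71, giving Q = 150.
CS = ½·(146 − 71)·150 = 5625; PS = (71 − 71)·150 = 0; TS = 5625.
Monopoly sets MR = MC: 146 − Q = 71 ⇒ Q = 75, P = 146 − 0.5·75 = 108.5.
CS = ½·(146 − 108.5)·75 = 1406.25; PS = (108.5 − 71)·75 = 2812.5; TS = 4218.75.
Change in total welfare: 4218.75 − 5625 = −1406.25.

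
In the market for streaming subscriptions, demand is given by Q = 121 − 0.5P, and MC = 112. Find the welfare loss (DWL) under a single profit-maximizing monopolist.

DWL = 1056.25

Inverting demand: P = 242 − 2Q.
Competitive firms price at marginal cost: P = 112, giving Q = 65.
Monopoly sets MR = MC: 242 − 4Q = 112 ⇒ Q = 32.5, P = 242 − 2·32.5 = 177.
DWL is the triangle between Q = 32.5 and Q = 65: ½·(65 − 32.5)·(177 − 112) = 1056.25.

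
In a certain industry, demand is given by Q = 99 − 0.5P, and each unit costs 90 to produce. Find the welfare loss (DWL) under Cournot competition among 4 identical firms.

Inverting demand: P = 198 − 2Q.
Under competition P = MC = 90, so Q = (198 − 90)/2 = 54.
With 4 symmetric Cournot firms, each firm's FOC gives 198 − 10q = 90, so q = 10.8, Q = 4·10.8 = 43.2, and P = 111.6.
DWL is the triangle between Q = 43.2 and Q = 54: ½·(54 − 43.2)·(111.6 − 90) = 116.64.

DWL = 116.64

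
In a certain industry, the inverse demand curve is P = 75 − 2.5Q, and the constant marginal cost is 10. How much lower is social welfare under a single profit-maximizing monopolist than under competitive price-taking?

TS falls by 211.25

Perfect competition: P = MC = 10, so 75 − 2.5Q = 10 and Q = 26.
CS = ½·(75 − 10)·26 = 845; PS = (10 − 10)·26 = 0; TS = 845.
A monopolist chooses Q where MR = MC. MR = 75 − 5Q; setting this equal to 10 gives Q = 13 and P = 42.5.
CS = ½·(75 − 42.5)·13 = 211.25; PS = (42.5 − 10)·13 = 422.5; TS = 633.75.
Change in social welfare: 633.75 − 845 = −211.25.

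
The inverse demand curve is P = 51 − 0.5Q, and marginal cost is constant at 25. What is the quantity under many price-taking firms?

Q = 52

Under competition P = MC = 25, so Q = (51 − 25)/0.5 = 52.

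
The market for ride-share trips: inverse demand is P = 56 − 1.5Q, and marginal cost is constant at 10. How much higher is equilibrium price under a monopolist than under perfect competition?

P rises by 23

Competitive firms price at marginal cost: P = 10, giving Q = 92/3.
A monopolist chooses Q where MR = MC. MR = 56 − 3Q; setting this equal to 10 gives Q = 46/3 and P = 33.
Change in equilibrium price: 33 − 10 = 23.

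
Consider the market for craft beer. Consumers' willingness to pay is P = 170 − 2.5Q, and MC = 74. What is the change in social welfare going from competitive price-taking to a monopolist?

Competitive firms price at marginal cost: P = 74, giving Q = 38.4.
CS = ½·(170 − 74)·38.4 = 1843.2; PS = (74 − 74)·38.4 = 0; TS = 1843.2.
Monopoly sets MR = MC: 170 − 5Q = 74 ⇒ Q = 19.2, P = 170 − 2.5·19.2 = 122.
CS = ½·(170 − 122)·19.2 = 460.8; PS = (122 − 74)·19.2 = 921.6; TS = 1382.4.
Change in social welfare: 1382.4 − 1843.2 = −460.8.

Social welfare falls by 460.8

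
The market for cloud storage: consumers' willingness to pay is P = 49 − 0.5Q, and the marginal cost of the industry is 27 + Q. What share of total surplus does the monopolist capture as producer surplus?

PS/TS = 0.8

Monopoly sets MR = MC: 49 − Q = 27 + Q ⇒ Q = 11, P = 49 − 0.5·11 = 43.5.
CS = ½·(49 − 43.5)·11 = 30.25.
PS = P·Q − VC(Q) = 43.5·11 − (27·11 + ½·1·11²) = 121.
Share captured = PS/TS = 121/151.25 = 0.8.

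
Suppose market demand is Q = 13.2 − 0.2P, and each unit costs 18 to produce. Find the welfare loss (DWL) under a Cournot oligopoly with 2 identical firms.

Inverting demand: P = 66 − 5Q.
Competitive firms price at marginal cost: P = 18, giving Q = 9.6.
Cournot with 2 identical firms: the symmetric best-response condition is 66 − 15q = 18. Each firm produces q = 3.2, total output Q = 6.4, price P = 34.
DWL is the triangle between Q = 6.4 and Q = 9.6: ½·(9.6 − 6.4)·(34 − 18) = 25.6.

DWL = 25.6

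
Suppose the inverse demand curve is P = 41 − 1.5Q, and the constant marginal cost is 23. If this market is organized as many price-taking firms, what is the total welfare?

Competitive firms price at marginal cost: P = 23, giving Q = 12.
CS = ½·(41 − 23)·12 = 108; PS = (23 − 23)·12 = 0; TS = 108.

TS = 108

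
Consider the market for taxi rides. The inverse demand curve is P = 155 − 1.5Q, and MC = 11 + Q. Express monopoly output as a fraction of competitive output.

A monopolist chooses Q where MR = MC. MR = 155 − 3Q; setting this equal to 11 + Q gives Q = 36 and P = 101.
Under competition P = MC: 155 − 1.5Q = 11 + Q ⇒ Q = 57.6, P = 68.6.
Ratio Q_m/Q_c = 36/57.6 = 0.625.

Q_m/Q_c = 0.625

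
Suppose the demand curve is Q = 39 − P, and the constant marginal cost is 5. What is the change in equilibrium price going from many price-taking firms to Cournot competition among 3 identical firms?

Equilibrium price rises by 8.5

Inverting demand: P = 39 − Q.
Under competition P = MC = 5, so Q = (39 − 5)/1 = 34.
In a 3-firm Cournot equilibrium, symmetry and the first-order condition give q = (39 − 5)/(4) = 8.5. So Q = 25.5 and P = 13.5.
Change in equilibrium price: 13.5 − 5 = 8.5.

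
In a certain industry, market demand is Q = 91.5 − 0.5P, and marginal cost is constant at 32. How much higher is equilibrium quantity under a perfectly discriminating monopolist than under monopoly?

Inverting demand: P = 183 − 2Q.
The monopolist equates marginal revenue to marginal cost: 183 − 4Q = 32, so Q = 37.75. From demand, P = 107.5.
A perfectly discriminating monopolist sells every unit with P(Q) ≥ MC(Q), so output equals the competitive quantity Q = 75.5. Each buyer pays their reservation price, so CS = 0 and the firm captures all surplus.
Change in equilibrium quantity: 75.5 − 37.75 = 37.75.

Equilibrium quantity rises by 37.75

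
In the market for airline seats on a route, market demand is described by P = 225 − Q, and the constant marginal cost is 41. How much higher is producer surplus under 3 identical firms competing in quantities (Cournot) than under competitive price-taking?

Producer surplus rises by 6348

Under competition P = MC = 41, so Q = (225 − 41)/1 = 184.
PS = (41 − 41)·184 = 0.
Cournot with 3 identical firms: the symmetric best-response condition is 225 − 4q = 41. Each firm produces q = 46, total output Q = 138, price P = 87.
PS = (87 − 41)·138 = 6348.
Change in producer surplus: 6348 − 0 = 6348.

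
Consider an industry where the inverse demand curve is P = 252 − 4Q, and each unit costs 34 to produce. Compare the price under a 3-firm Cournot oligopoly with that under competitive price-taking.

Cournot: P = 88.5; Competition: P = 34

With 3 symmetric Cournot firms, each firm's FOC gives 252 − 16q = 34, so q = 13.625, Q = 3·13.625 = 40.875, and P = 88.5.
Perfect competition: P = MC = 34, so 252 − 4Q = 34 and Q = 54.5.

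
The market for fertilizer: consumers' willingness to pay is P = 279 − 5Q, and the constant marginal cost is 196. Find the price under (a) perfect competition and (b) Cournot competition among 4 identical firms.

Competitive firms price at marginal cost: P = 196, giving Q = 16.6.
Cournot with 4 identical firms: the symmetric best-response condition is 279 − 25q = 196. Each firm produces q = 3.32, total output Q = 13.28, price P = 212.6.

Competition: P = 196; Cournot: P = 212.6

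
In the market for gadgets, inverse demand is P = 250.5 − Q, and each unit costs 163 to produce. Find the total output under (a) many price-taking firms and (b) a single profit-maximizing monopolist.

Competition: Q = 87.5; Monopoly: Q = 43.75

Competitive firms price at marginal cost: P = 163, giving Q = 87.5.
A monopolist chooses Q where MR = MC. MR = 250.5 − 2Q; setting this equal to 163 gives Q = 43.75 and P = 206.75.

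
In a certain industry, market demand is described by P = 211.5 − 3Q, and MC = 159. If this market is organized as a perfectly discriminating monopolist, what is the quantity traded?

Q = 17.5

Under first-degree price discrimination the firm charges each unit its demand price and produces up to where P = MC, i.e. Q = 17.5. Consumer surplus is zero; producer surplus equals total surplus.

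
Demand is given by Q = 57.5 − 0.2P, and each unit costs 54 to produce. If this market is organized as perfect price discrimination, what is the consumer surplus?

Inverting demand: P = 287.5 − 5Q.
With perfect price discrimination, output is the efficient level Q = 46.7 (where demand meets MC), but every buyer pays their willingness to pay: CS = 0 and PS = total surplus.
CS = 0.

CS = 0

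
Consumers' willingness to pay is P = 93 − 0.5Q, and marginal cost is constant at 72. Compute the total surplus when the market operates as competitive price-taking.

TS = 441

Competitive firms price at marginal cost: P = 72, giving Q = 42.
CS = ½·(93 − 72)·42 = 441; PS = (72 − 72)·42 = 0; TS = 441.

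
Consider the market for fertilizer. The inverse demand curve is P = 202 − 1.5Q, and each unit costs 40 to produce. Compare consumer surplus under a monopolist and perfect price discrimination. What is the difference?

The monopolist equates marginal revenue to marginal cost: 202 − 3Q = 40, so Q = 54. From demand, P = 121.
CS = ½·(202 − 121)·54 = 2187.
With perfect price discrimination, output is the efficient level Q = 108 (where demand meets MC), but every buyer pays their willingness to pay: CS = 0 and PS = total surplus.
CS = 0.
Change in consumer surplus: 0 − 2187 = −2187.

Consumer surplus falls by 2187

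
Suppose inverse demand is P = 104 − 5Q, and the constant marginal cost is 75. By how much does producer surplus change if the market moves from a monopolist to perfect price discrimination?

A monopolist chooses Q where MR = MC. MR = 104 − 10Q; setting this equal to 75 gives Q = 2.9 and P = 89.5.
PS = (89.5 − 75)·2.9 = 42.05.
With perfect price discrimination, output is the efficient level Q = 5.8 (where demand meets MC), but every buyer pays their willingness to pay: CS = 0 and PS = total surplus.
PS = ½·(104 − 75)·5.8 = 84.1.
Change in producer surplus: 84.1 − 42.05 = 42.05.

Producer surplus rises by 42.05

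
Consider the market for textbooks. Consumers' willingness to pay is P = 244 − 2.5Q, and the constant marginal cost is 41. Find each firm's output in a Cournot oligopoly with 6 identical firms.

q_i = 11.6

Cournot with 6 identical firms: the symmetric best-response condition is 244 − 17.5q = 41. Each firm produces q = 11.6, total output Q = 69.6, price P = 70.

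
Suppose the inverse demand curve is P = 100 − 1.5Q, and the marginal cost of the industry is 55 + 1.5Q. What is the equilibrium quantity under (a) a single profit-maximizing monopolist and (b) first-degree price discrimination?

The monopolist equates marginal revenue to marginal cost: 100 − 3Q = 55 + 1.5Q, so Q = 10. From demand, P = 85.
With perfect price discrimination, output is the efficient level Q = 15 (where demand meets MC), but every buyer pays their willingness to pay: CS = 0 and PS = total surplus.

Monopoly: Q = 10; Perfect PD: Q = 15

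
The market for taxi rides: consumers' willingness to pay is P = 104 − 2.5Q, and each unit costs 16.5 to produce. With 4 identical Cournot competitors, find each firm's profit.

π_i = 122.5

Cournot with 4 identical firms: the symmetric best-response condition is 104 − 12.5q = 16.5. Each firm produces q = 7, total output Q = 28, price P = 34.
Each firm's profit = (34 − 16.5)·7 = 122.5.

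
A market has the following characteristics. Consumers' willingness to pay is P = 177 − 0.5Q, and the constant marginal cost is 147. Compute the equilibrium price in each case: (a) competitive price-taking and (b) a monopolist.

Perfect competition: P = MC = 147, so 177 − 0.5Q = 147 and Q = 60.
The monopolist equates marginal revenue to marginal cost: 177 − Q = 147, so Q = 30. From demand, P = 162.

Competition: P = 147; Monopoly: P = 162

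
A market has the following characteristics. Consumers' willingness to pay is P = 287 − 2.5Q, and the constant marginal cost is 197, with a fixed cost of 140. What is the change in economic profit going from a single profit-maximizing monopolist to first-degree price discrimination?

The monopolist equates marginal revenue to marginal cost: 287 − 5Q = 197, so Q = 18. From demand, P = 242.
Profit = (242 − 197)·18 − 140 = 670.
Under first-degree price discrimination the firm charges each unit its demand price and produces up to where P = MC, i.e. Q = 36. Consumer surplus is zero; producer surplus equals total surplus.
PS equals the full surplus area, 1620. Profit = 1620 − 140 = 1480.
Change in economic profit: 1480 − 670 = 810.

Economic profit rises by 810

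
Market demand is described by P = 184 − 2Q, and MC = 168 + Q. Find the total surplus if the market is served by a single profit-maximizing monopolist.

Monopoly sets MR = MC: 184 − 4Q = 168 + Q ⇒ Q = 3.2, P = 184 − 2·3.2 = 177.6.
CS = ½·(184 − 177.6)·3.2 = 10.24; PS = (177.6·3.2 − 168·3.2 − ½·1·3.2²) = 25.6; TS = 35.84.

TS = 35.84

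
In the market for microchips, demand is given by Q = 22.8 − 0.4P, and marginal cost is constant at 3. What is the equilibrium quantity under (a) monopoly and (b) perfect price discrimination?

Monopoly: Q = 10.8; Perfect PD: Q = 21.6

Inverting demand: P = 57 − 2.5Q.
A monopolist chooses Q where MR = MC. MR = 57 − 5Q; setting this equal to 3 gives Q = 10.8 and P = 30.
Under first-degree price discrimination the firm charges each unit its demand price and produces up to where P = MC, i.e. Q = 21.6. Consumer surplus is zero; producer surplus equals total surplus.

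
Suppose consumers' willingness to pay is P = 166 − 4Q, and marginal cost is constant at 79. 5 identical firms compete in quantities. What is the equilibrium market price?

With 5 symmetric Cournot firms, each firm's FOC gives 166 − 24q = 79, so q = 3.625, Q = 5·3.625 = 18.125, and P = 93.5.

P = 93.5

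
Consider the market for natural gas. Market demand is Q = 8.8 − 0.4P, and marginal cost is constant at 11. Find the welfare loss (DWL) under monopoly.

DWL = 6.05

Inverting demand: P = 22 − 2.5Q.
Under competition P = MC = 11, so Q = (22 − 11)/2.5 = 4.4.
The monopolist equates marginal revenue to marginal cost: 22 − 5Q = 11, so Q = 2.2. From demand, P = 16.5.
DWL is the triangle between Q = 2.2 and Q = 4.4: ½·(4.4 − 2.2)·(16.5 − 11) = 6.05.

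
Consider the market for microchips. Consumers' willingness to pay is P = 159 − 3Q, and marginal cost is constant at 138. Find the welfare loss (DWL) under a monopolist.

DWL = 18.375

Under competition P = MC = 138, so Q = (159 − 138)/3 = 7.
Monopoly sets MR = MC: 159 − 6Q = 138 ⇒ Q = 3.5, P = 159 − 3·3.5 = 148.5.
DWL is the triangle between Q = 3.5 and Q = 7: ½·(7 − 3.5)·(148.5 − 138) = 18.375.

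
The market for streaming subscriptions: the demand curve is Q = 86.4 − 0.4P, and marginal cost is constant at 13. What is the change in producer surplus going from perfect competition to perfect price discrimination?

PS rises by 8241.8

Inverting demand: P = 216 − 2.5Q.
Perfect competition: P = MC = 13, so 216 − 2.5Q = 13 and Q = 81.2.
PS = (13 − 13)·81.2 = 0.
Under first-degree price discrimination the firm charges each unit its demand price and produces up to where P = MC, i.e. Q = 81.2. Consumer surplus is zero; producer surplus equals total surplus.
PS = ½·(216 − 13)·81.2 = 8241.8.
Change in producer surplus: 8241.8 − 0 = 8241.8.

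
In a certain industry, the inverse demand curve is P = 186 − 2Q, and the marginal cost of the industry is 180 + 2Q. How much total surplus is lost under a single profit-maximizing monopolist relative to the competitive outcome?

Under competition P = MC: 186 − 2Q = 180 + 2Q ⇒ Q = 1.5, P = 183.
A monopolist chooses Q where MR = MC. MR = 186 − 4Q; setting this equal to 180 + 2Q gives Q = 1 and P = 184.
CS = ½·(186 − 183)·1.5 = 2.25; PS = (183·1.5 − 180·1.5 − ½·2·1.5²) = 2.25; TS = 4.5.
CS = ½·(186 − 184)·1 = 1; PS = (184·1 − 180·1 − ½·2·1²) = 3; TS = 4.
DWL = 4.5 − 4 = 0.5.

DWL = 0.5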